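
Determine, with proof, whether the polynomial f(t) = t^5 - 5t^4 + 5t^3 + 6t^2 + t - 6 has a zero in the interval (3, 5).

No such root exists.

f(3) = 24 and f(5) = 774, both positive, so a sign-change argument is unavailable; we show f keeps this sign on the whole interval.
Shift to the endpoint 3: with t = 3 + u (0 < u < 2), one computes f(3 + u) = u^5 + 10u^4 + 35u^3 + 51u^2 + 37u + 24.
The nonzero coefficients here are all positive, so for u > 0 every term is positive (or zero), and the constant term 24 is strictly positive.
So f is strictly positive on (3, 5); no root exists in the interval.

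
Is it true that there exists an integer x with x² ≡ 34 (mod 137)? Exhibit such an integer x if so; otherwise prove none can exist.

x = 87 works: 87² = 7569, and 7569 − 34 = 7535 = 55·137.

x = 87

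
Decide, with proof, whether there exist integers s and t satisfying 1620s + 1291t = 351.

s = 366, t = -459

1620 and 1291 are coprime, so 1620s + 1291t ranges over all of ℤ.
Run the Euclidean algorithm on 1620 and 1291: 1620 = 1·1291 + 329, 1291 = 3·329 + 304, 329 = 1·304 + 25, 304 = 12·25 + 4, 25 = 6·4 + 1, 4 = 4·1 + 0.
Working back up the chain: 1 = 25 − 6·4 = 25 − 6·(304 − 12·25) = −6·304 + 73·25 = −6·304 + 73·(329 − 1·304) = 73·329 − 79·304 = 73·329 − 79·(1291 − 3·329) = −79·1291 + 310·329 = −79·1291 + 310·(1620 − 1·1291) = 310·1620 − 389·1291. So 1620·310 + 1291·(-389) = 1.
Multiplying through by 351: s = 310·351 = 108810, t = (-389)·351 = -136539 is a solution.
Shifting by a multiple of (1291, −1620) keeps it a solution: s = 108810 − 84·1291 = 366, t = -136539 + 84·1620 = -459.
Indeed 1620·366 + 1291·(-459) = 592920 − 592569 = 351.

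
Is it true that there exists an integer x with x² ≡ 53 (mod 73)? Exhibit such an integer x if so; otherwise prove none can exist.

73 is prime, so by Euler's criterion 53 is a square mod 73 iff 53^((73−1)/2) = 53^36 ≡ 1 (mod 73).
Squaring successively (mod 73): 53^2 = 2809 ≡ 35; 53^4 ≡ 35² = 1225 ≡ 57; 53^8 ≡ 57² = 3249 ≡ 37; 53^16 ≡ 37² = 1369 ≡ 55; 53^32 ≡ 55² = 3025 ≡ 32.
Since 36 = 32 + 4, 53^36 ≡ 32 · 57; multiplying out mod 73: 32·57 = 1824 ≡ 72. Thus 53^36 ≡ 72 ≡ −1 (mod 73).
The value −1 means 53 is a non-residue modulo 73, so x² ≡ 53 (mod 73) is impossible.

No, no such integer exists.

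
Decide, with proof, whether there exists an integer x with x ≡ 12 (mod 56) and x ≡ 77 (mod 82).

No, no such integer exists.

gcd(56, 82) = 2. If x ≡ 12 (mod 56) and x ≡ 77 (mod 82), then x ≡ 12 (mod 2) and x ≡ 77 (mod 2).
These are incompatible: 12 − 77 = -65 is not divisible by 2.
Hence the system has no solution.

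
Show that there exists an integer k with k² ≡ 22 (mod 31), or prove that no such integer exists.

No, no such integer exists.

Apply Euler's criterion with the prime 31: 22 is a quadratic residue iff 22^15 ≡ 1 (mod 31), and a non-residue iff it is ≡ −1.
Squaring successively (mod 31): 22^2 = 484 ≡ 19; 22^4 ≡ 19² = 361 ≡ 20; 22^8 ≡ 20² = 400 ≡ 28.
Since 15 = 8 + 4 + 2 + 1, 22^15 ≡ 28 · 20 · 19 · 22; multiplying out mod 31: 28·20 = 560 ≡ 2, then 2·19 = 38 ≡ 7, then 7·22 = 154 ≡ 30. Thus 22^15 ≡ 30 ≡ −1 (mod 31).
By Euler's criterion 22 is a quadratic non-residue mod 31: no k satisfies k² ≡ 22 (mod 31).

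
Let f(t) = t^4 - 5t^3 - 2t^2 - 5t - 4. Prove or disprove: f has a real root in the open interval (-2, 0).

f(-2) = 54 and f(0) = -4, which have opposite signs.
As a polynomial, f is continuous on every closed interval.
By the Intermediate Value Theorem f must vanish at some point of (-2, 0).

Yes, f has a root in the interval.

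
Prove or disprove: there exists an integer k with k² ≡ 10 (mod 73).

73 is prime, so by Euler's criterion 10 is a square mod 73 iff 10^((73−1)/2) = 10^36 ≡ 1 (mod 73).
Repeated squaring mod 73: 10^2 = 100 ≡ 27; 10^4 ≡ 27² = 729 ≡ 72; 10^8 ≡ 72² = 5184 ≡ 1; 10^16 ≡ 1² = 1 ≡ 1; 10^32 ≡ 1² = 1 ≡ 1.
Since 36 = 32 + 4, 10^36 ≡ 1 · 72; multiplying out mod 73: 1·72 = 72 ≡ 72. Thus 10^36 ≡ 72 ≡ −1 (mod 73).
The value −1 means 10 is a non-residue modulo 73, so k² ≡ 10 (mod 73) is impossible.

No such integer exists.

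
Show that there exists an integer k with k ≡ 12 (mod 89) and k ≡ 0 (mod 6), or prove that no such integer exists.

k = 12

The moduli 89 and 6 are coprime, so by the Chinese Remainder Theorem a unique solution modulo 534 exists.
Write k = 12 + 89t and require 12 + 89t ≡ 0 (mod 6), i.e. 89t ≡ 0 (mod 6).
89 ≡ 5 (mod 6), so this reads 5t ≡ 0 (mod 6). t = 0 satisfies this.
With t = 0: k = 12 + 89·0 = 12.
Check: 12 mod 89 = 12, 12 mod 6 = 0. ✓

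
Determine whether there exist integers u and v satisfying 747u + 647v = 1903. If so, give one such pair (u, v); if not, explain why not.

747 and 647 are coprime, so 747u + 647v ranges over all of ℤ.
Run the Euclidean algorithm on 747 and 647: 747 = 1·647 + 100, 647 = 6·100 + 47, 100 = 2·47 + 6, 47 = 7·6 + 5, 6 = 1·5 + 1, 5 = 5·1 + 0.
Back-substituting, 1 = 6 − 1·5 = 6 − (47 − 7·6) = −47 + 8·6 = −47 + 8·(100 − 2·47) = 8·100 − 17·47 = 8·100 − 17·(647 − 6·100) = −17·647 + 110·100 = −17·647 + 110·(747 − 1·647) = 110·747 − 127·647; that is, 747·110 + 647·(-127) = 1.
Scaling by 1903 gives the particular solution (u, v) = (209330, -241681).
The general solution is u = 209330 + 647k, v = -241681 − 747k; taking k = -323 gives the smaller pair u = 349, v = -400.
Check: 747·349 + 647·(-400) = 260703 − 258800 = 1903. ✓

u = 349, v = -400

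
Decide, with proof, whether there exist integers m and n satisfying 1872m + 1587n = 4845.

m = 17, n = -17

Every value of 1872m + 1587n is a multiple of gcd(1872, 1587) = 3; since 3 ∣ 4845, solutions exist.
Dividing through by 3 reduces the equation to 624m + 529n = 1615.
Euclidean algorithm: 624 = 1·529 + 95, 529 = 5·95 + 54, 95 = 1·54 + 41, 54 = 1·41 + 13, 41 = 3·13 + 2, 13 = 6·2 + 1, 2 = 2·1 + 0.
Unwinding: 1 = 13 − 6·2 = 13 − 6·(41 − 3·13) = −6·41 + 19·13 = −6·41 + 19·(54 − 1·41) = 19·54 − 25·41 = 19·54 − 25·(95 − 1·54) = −25·95 + 44·54 = −25·95 + 44·(529 − 5·95) = 44·529 − 245·95 = 44·529 − 245·(624 − 1·529) = −245·624 + 289·529, i.e. 624·(-245) + 529·289 = 1.
Times 1615: 624·(-395675) + 529·466735 = 1615, so (-395675, 466735) solves it.
Adding 748·529 to m and subtracting 748·624 from n gives the tidier solution (17, -17).
Check: 1872·17 + 1587·(-17) = 31824 − 26979 = 4845. ✓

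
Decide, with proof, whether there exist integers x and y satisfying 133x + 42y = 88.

No, no such integers exist.

Both 133 and 42 are divisible by gcd(133, 42) = 7, hence so is any combination 133x + 42y.
However 88 leaves remainder 4 on division by 7.
Therefore 133x + 42y = 88 has no solution in integers.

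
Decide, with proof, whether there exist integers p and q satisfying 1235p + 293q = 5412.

p = 58, q = -226

Since gcd(1235, 293) = 1, every integer is an integer combination of 1235 and 293.
Euclidean algorithm: 1235 = 4·293 + 63, 293 = 4·63 + 41, 63 = 1·41 + 22, 41 = 1·22 + 19, 22 = 1·19 + 3, 19 = 6·3 + 1, 3 = 3·1 + 0.
Working back up the chain: 1 = 19 − 6·3 = 19 − 6·(22 − 1·19) = −6·22 + 7·19 = −6·22 + 7·(41 − 1·22) = 7·41 − 13·22 = 7·41 − 13·(63 − 1·41) = −13·63 + 20·41 = −13·63 + 20·(293 − 4·63) = 20·293 − 93·63 = 20·293 − 93·(1235 − 4·293) = −93·1235 + 392·293. So 1235·(-93) + 293·392 = 1.
Multiplying through by 5412: p = (-93)·5412 = -503316, q = 392·5412 = 2121504 is a solution.
Shifting by a multiple of (293, −1235) keeps it a solution: p = -503316 + 1718·293 = 58, q = 2121504 − 1718·1235 = -226.
Check: 1235·58 + 293·(-226) = 71630 − 66218 = 5412. ✓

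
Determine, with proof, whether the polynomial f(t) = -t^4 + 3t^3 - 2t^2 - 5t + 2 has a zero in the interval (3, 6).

The endpoint values f(3) = -31 and f(6) = -748 are both negative. Claim: f(t) < 0 for every t in (3, 6).
Substitute t = 3 + u, where 0 < u < 3 on the interval. Expanding, f(3 + u) = -u^4 - 9u^3 - 29u^2 - 44u - 31.
All 5 nonzero coefficients of this polynomial in u are negative; hence for u > 0 the value is a sum of negative terms (the constant -31 among them).
Therefore f(t) < 0 throughout (3, 6), and f has no zero there.

No.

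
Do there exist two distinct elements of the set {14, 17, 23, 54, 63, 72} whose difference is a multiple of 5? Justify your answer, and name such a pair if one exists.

The pair (14, 54) works.

Reduce each element mod 5: 14↦4, 17↦2, 23↦3, 54↦4, 63↦3, 72↦2. The residue 4 repeats (at 14 and 54), and 54 − 14 = 40 = 8·5.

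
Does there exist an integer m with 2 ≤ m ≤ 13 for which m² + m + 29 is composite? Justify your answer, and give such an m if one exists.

m = 9

At m = 9: 9² + 9 + 29 = 119 = 7·17, which is composite.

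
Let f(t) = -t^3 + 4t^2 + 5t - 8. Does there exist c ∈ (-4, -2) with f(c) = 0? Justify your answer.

f has no root in that interval.

f(-4) = 100 and f(-2) = 6, both positive, so a sign-change argument is unavailable; we show f keeps this sign on the whole interval.
Shift to the endpoint -2: with t = -2 − u (0 < u < 2), one computes f(-2 − u) = u^3 + 10u^2 + 23u + 6.
The nonzero coefficients here are all positive, so for u > 0 every term is positive (or zero), and the constant term 6 is strictly positive.
So f is strictly positive on (-4, -2); no root exists in the interval.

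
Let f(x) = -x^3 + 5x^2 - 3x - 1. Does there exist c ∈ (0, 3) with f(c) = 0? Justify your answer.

f(0) = -1 and f(3) = 8, which have opposite signs.
f is continuous everywhere (it is a polynomial), in particular on [0, 3].
By the Intermediate Value Theorem, f takes the value 0 somewhere in the open interval.

Yes, f has a root in the interval.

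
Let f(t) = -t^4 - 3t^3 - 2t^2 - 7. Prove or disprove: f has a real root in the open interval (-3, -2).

f(-3) = -25 and f(-2) = -7, both negative, so a sign-change argument is unavailable; we show f keeps this sign on the whole interval.
Shift to the endpoint -2: with t = -2 − u (0 < u < 1), one computes f(-2 − u) = -u^4 - 5u^3 - 8u^2 - 4u - 7.
The nonzero coefficients here are all negative, so for u > 0 every term is negative (or zero), and the constant term -7 is strictly negative.
Therefore f(t) < 0 throughout (-3, -2), and f has no zero there.

f has no root in that interval.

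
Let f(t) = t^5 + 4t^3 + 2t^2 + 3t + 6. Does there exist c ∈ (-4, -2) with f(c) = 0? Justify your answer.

f(-4) = -1254 and f(-2) = -56, both negative, so a sign-change argument is unavailable; we show f keeps this sign on the whole interval.
Substitute t = -2 − u, where 0 < u < 2 on the interval. Expanding, f(-2 − u) = -u^5 - 10u^4 - 44u^3 - 102u^2 - 123u - 56.
All 6 nonzero coefficients of this polynomial in u are negative; hence for u > 0 the value is a sum of negative terms (the constant -56 among them).
Therefore f(t) < 0 throughout (-4, -2), and f has no zero there.

No.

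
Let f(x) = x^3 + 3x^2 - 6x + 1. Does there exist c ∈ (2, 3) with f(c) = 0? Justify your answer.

No.

f(2) = 9 and f(3) = 37, both positive, so a sign-change argument is unavailable; we show f keeps this sign on the whole interval.
Substitute x = 2 + u, where 0 < u < 1 on the interval. Expanding, f(2 + u) = u^3 + 9u^2 + 18u + 9.
All 4 nonzero coefficients of this polynomial in u are positive; hence for u > 0 the value is a sum of positive terms (the constant 9 among them).
Therefore f(x) > 0 throughout (2, 3), and f has no zero there.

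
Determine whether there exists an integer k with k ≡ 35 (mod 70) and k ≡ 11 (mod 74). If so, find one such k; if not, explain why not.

Here gcd(70, 74) = 2, and both 35 and 11 leave remainder 1 mod 2, so the system is consistent.
List candidates k ≡ 35 (mod 70): 35, 105, 175, 245, 315, 385, 455. Modulo 74 these are 35, 31, 27, 23, 19, 15, 11; 455 gives 11 as required.
Check: 455 mod 70 = 35, 455 mod 74 = 11. ✓

k = 455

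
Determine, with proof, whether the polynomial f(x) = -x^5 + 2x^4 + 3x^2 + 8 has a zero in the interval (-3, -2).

f(-3) = 440 and f(-2) = 84, both positive, so a sign-change argument is unavailable; we show f keeps this sign on the whole interval.
Substitute x = -2 − u, where 0 < u < 1 on the interval. Expanding, f(-2 − u) = u^5 + 12u^4 + 56u^3 + 131u^2 + 156u + 84.
The nonzero coefficients here are all positive, so for u > 0 every term is positive (or zero), and the constant term 84 is strictly positive.
Therefore f(x) > 0 throughout (-3, -2), and f has no zero there.

No such root exists.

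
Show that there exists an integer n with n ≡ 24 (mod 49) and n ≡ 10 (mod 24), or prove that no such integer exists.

n = 514

gcd(49, 24) = 1, so the Chinese Remainder Theorem guarantees exactly one residue class mod 1176 satisfying both.
Write n = 24 + 49t and require 24 + 49t ≡ 10 (mod 24), i.e. 49t ≡ 10 (mod 24).
49 ≡ 1 (mod 24), so this reads 1t ≡ 10 (mod 24). So t ≡ 10 (mod 24).
With t = 10: n = 24 + 49·10 = 514.
Verify: 514 = 10·49 + 24 and 514 = 21·24 + 10. ✓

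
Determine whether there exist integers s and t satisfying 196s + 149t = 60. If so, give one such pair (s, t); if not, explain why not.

Since gcd(196, 149) = 1, every integer is an integer combination of 196 and 149.
Dividing repeatedly: 196 = 1·149 + 47, 149 = 3·47 + 8, 47 = 5·8 + 7, 8 = 1·7 + 1, 7 = 7·1 + 0.
Working back up the chain: 1 = 8 − 1·7 = 8 − (47 − 5·8) = −47 + 6·8 = −47 + 6·(149 − 3·47) = 6·149 − 19·47 = 6·149 − 19·(196 − 1·149) = −19·196 + 25·149. So 196·(-19) + 149·25 = 1.
Scaling by 60 gives the particular solution (s, t) = (-1140, 1500).
Shifting by a multiple of (149, −196) keeps it a solution: s = -1140 + 8·149 = 52, t = 1500 − 8·196 = -68.
Check: 196·52 + 149·(-68) = 10192 − 10132 = 60. ✓

s = 52, t = -68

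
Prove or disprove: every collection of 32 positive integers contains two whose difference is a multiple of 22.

Yes, this is always true.

Each integer lies in one of the 22 residue classes modulo 22.
Placing 32 integers into 22 classes, some class receives at least two — say a and b.
Equal remainders mean a − b ≡ 0 (mod 22), so 22 divides their difference.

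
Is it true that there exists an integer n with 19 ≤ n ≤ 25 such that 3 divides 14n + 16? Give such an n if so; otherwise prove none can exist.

n = 19 works, since 14·19 + 16 = 282 = 94·3.

n = 19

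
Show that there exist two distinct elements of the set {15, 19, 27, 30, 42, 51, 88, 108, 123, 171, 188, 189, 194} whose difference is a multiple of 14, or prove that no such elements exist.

Two integers differ by a multiple of 14 exactly when they have the same residue mod 14. The residues are 15↦1, 19↦5, 27↦13, 30↦2, 42↦0, 51↦9, 88↦4, 108↦10, 123↦11, 171↦3, 188↦6, 189↦7, 194↦12.
No residue repeats among the 13 elements, so no pair has difference ≡ 0 (mod 14).

No, no such pair exists.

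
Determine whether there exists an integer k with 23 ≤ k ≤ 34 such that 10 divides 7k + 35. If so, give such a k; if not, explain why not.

k = 25

k = 25 works, since 7·25 + 35 = 210 = 21·10.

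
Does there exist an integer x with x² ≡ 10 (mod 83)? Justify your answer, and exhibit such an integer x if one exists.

Take x = 33. Then 33² = 1089 = 13·83 + 10, so 33² ≡ 10 (mod 83).

x = 33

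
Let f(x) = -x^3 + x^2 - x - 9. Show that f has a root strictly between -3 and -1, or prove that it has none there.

Such a root exists.

f(-3) = 30 and f(-1) = -6, which have opposite signs.
f is continuous everywhere (it is a polynomial), in particular on [-3, -1].
By the Intermediate Value Theorem f must vanish at some point of (-3, -1).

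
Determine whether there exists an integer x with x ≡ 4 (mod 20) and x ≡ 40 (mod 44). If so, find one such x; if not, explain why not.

Here gcd(20, 44) = 4, and both 4 and 40 leave remainder 0 mod 4, so the system is consistent.
List candidates x ≡ 4 (mod 20): 4, 24, 44, 64, 84. Modulo 44 these are 4, 24, 0, 20, 40; 84 gives 40 as required.
Verify: 84 = 4·20 + 4 and 84 = 1·44 + 40. ✓

x = 84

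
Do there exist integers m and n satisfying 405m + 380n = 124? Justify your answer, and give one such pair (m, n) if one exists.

No, no such integers exist.

Both 405 and 380 are divisible by gcd(405, 380) = 5, hence so is any combination 405m + 380n.
But 124 = 5·24 + 4, so 5 ∤ 124.
So the equation is unsolvable over ℤ.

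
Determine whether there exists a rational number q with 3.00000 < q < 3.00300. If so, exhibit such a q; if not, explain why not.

Multiplying by 334: 334·3.00000 = 1002.00000 and 334·3.00300 = 1003.00200, so the integer 1003 lies strictly between them.
Dividing back, 3.00000 < 1003/334 < 3.00300, and 1003/334 is rational.

q = 1003/334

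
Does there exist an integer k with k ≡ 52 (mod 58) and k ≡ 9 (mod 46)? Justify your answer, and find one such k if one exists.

No such integer exists.

Both moduli are multiples of 2 = gcd(58, 46), so any solution would satisfy k ≡ 52 and k ≡ 9 modulo 2 simultaneously.
However 52 ≡ 0 and 9 ≡ 1 (mod 2), and 0 ≠ 1.
So no integer satisfies both congruences.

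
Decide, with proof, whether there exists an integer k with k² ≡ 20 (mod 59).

Take k = 16. Then 16² = 256 = 4·59 + 20, so 16² ≡ 20 (mod 59).

k = 16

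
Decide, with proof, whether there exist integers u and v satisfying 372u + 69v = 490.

Both 372 and 69 are divisible by gcd(372, 69) = 3, hence so is any combination 372u + 69v.
But 490 = 3·163 + 1, so 3 ∤ 490.
Therefore 372u + 69v = 490 has no solution in integers.

No such integers exist.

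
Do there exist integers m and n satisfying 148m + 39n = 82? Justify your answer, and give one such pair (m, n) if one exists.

148 and 39 are coprime, so 148m + 39n ranges over all of ℤ.
Dividing repeatedly: 148 = 3·39 + 31, 39 = 1·31 + 8, 31 = 3·8 + 7, 8 = 1·7 + 1, 7 = 7·1 + 0.
Working back up the chain: 1 = 8 − 1·7 = 8 − (31 − 3·8) = −31 + 4·8 = −31 + 4·(39 − 1·31) = 4·39 − 5·31 = 4·39 − 5·(148 − 3·39) = −5·148 + 19·39. So 148·(-5) + 39·19 = 1.
Multiplying through by 82: m = (-5)·82 = -410, n = 19·82 = 1558 is a solution.
Adding 11·39 to m and subtracting 11·148 from n gives the tidier solution (19, -70).
Check: 148·19 + 39·(-70) = 2812 − 2730 = 82. ✓

m = 19, n = -70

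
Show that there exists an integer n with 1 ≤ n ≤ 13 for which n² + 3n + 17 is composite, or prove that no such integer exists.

n = 2

At n = 2: 2² + 3·2 + 17 = 27 = 3·9, which is composite.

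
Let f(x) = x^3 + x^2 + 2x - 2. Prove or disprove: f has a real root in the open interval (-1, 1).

Yes, f has a root in the interval.

f(-1) = -4 and f(1) = 2, which have opposite signs.
Since f is a polynomial it is continuous on [-1, 1].
By the Intermediate Value Theorem, f takes the value 0 somewhere in the open interval.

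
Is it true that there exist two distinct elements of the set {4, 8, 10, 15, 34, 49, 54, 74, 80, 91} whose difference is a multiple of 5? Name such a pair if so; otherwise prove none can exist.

4 mod 5 = 4 and 34 mod 5 = 4, so 34 − 4 = 30 = 6·5.

Yes: 4 and 34.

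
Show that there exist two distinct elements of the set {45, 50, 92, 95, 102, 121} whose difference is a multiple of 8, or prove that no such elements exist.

No, no such pair exists.

Two integers differ by a multiple of 8 exactly when they have the same residue mod 8. The residues are 45↦5, 50↦2, 92↦4, 95↦7, 102↦6, 121↦1.
No residue repeats among the 6 elements, so no pair has difference ≡ 0 (mod 8).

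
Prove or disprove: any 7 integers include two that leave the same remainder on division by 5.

There are exactly 5 possible remainders on division by 5.
Since 7 > 5, two of the 7 integers must share a residue class by the pigeonhole principle; call them a and b.
So a and b have equal remainders mod 5, which is exactly what was to be shown.

Yes.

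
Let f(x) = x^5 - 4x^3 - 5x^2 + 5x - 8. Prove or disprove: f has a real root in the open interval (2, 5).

f(2) = -18 and f(5) = 2517, which have opposite signs.
Since f is a polynomial it is continuous on [2, 5].
By the Intermediate Value Theorem, f takes the value 0 somewhere in the open interval.

Such a root exists.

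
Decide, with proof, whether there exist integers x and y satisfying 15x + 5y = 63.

Any value of 15x + 5y is a multiple of gcd(15, 5) = 5.
But 63 = 5·12 + 3, so 5 ∤ 63.
So the equation is unsolvable over ℤ.

There are no such integers.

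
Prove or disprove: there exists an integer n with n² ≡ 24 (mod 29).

n = 16

n = 16 works: 16² = 256, and 256 − 24 = 232 = 8·29.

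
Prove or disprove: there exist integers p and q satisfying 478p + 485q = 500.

p = 275, q = -270

Since gcd(478, 485) = 1, every integer is an integer combination of 478 and 485.
Run the Euclidean algorithm on 485 and 478: 485 = 1·478 + 7, 478 = 68·7 + 2, 7 = 3·2 + 1, 2 = 2·1 + 0.
Unwinding: 1 = 7 − 3·2 = 7 − 3·(478 − 68·7) = −3·478 + 205·7 = −3·478 + 205·(485 − 1·478) = 205·485 − 208·478, i.e. 478·(-208) + 485·205 = 1.
Times 500: 478·(-104000) + 485·102500 = 500, so (-104000, 102500) solves it.
Shifting by a multiple of (485, −478) keeps it a solution: p = -104000 + 215·485 = 275, q = 102500 − 215·478 = -270.
Indeed 478·275 + 485·(-270) = 131450 − 130950 = 500.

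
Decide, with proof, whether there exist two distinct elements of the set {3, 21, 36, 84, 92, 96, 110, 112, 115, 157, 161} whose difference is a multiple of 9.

Yes: 3 and 21.

Reduce each element mod 9: 3↦3, 21↦3, 36↦0, 84↦3, 92↦2, 96↦6, 110↦2, 112↦4, 115↦7, 157↦4, 161↦8. The residue 3 repeats (at 3 and 21), and 21 − 3 = 18 = 2·9.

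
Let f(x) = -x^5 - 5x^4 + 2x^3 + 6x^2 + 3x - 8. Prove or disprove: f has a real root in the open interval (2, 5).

No.

f(2) = -74 and f(5) = -5843, both negative, so a sign-change argument is unavailable; we show f keeps this sign on the whole interval.
Shift to the endpoint 2: with x = 2 + u (0 < u < 3), one computes f(2 + u) = -u^5 - 15u^4 - 78u^3 - 182u^2 - 189u - 74.
All 6 nonzero coefficients of this polynomial in u are negative; hence for u > 0 the value is a sum of negative terms (the constant -74 among them).
So f is strictly negative on (2, 5); no root exists in the interval.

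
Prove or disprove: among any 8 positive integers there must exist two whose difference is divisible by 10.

Take the 8 consecutive integers 4, 5, …, 11: their residues mod 10 are all distinct because 8 ≤ 10.
The differences between them range over 1, …, 7, none of which is divisible by 10.

No, the set {4, 5, 6, 7, 8, 9, 10, 11} is a counterexample.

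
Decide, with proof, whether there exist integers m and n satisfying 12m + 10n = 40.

m = 0, n = 4

Every value of 12m + 10n is a multiple of gcd(12, 10) = 2; since 2 ∣ 40, solutions exist.
Dividing through by 2 reduces the equation to 6m + 5n = 20.
Run the Euclidean algorithm on 6 and 5: 6 = 1·5 + 1, 5 = 5·1 + 0.
Working back up the chain: 1 = 6 − 1·5. So 6·1 + 5·(-1) = 1.
Multiplying through by 20: m = 1·20 = 20, n = (-1)·20 = -20 is a solution.
The general solution is m = 20 + 5k, n = -20 − 6k; taking k = -4 gives the smaller pair m = 0, n = 4.
Indeed 12·0 + 10·4 = 0 + 40 = 40.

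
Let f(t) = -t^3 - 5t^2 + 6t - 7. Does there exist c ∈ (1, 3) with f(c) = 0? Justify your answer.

No.

The endpoint values f(1) = -7 and f(3) = -61 are both negative. Claim: f(t) < 0 for every t in (1, 3).
Substitute t = 1 + u, where 0 < u < 2 on the interval. Expanding, f(1 + u) = -u^3 - 8u^2 - 7u - 7.
The nonzero coefficients here are all negative, so for u > 0 every term is negative (or zero), and the constant term -7 is strictly negative.
So f is strictly negative on (1, 3); no root exists in the interval.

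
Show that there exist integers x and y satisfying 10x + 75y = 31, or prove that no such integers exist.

Any value of 10x + 75y is a multiple of gcd(10, 75) = 5.
But 31 is not a multiple of 5 (it leaves remainder 1).
So the equation is unsolvable over ℤ.

There are no such integers.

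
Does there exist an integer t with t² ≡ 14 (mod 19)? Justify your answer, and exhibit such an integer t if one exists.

Computing t² mod 19 for t = 0, 1, …, 9 (enough, by the symmetry t ↦ 19 − t) gives 0, 1, 4, 9, 16, 6, 17, 11, 7, 5.
So the quadratic residues mod 19 are {0, 1, 4, 5, 6, 7, 9, 11, 16, 17}, and 14 is not among them.
Therefore t² ≡ 14 (mod 19) has no solution.

There is no such integer.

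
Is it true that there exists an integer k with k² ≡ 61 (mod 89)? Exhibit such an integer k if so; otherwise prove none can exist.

There is no such integer.

89 is prime, so by Euler's criterion 61 is a square mod 89 iff 61^((89−1)/2) = 61^44 ≡ 1 (mod 89).
Repeated squaring mod 89: 61^2 = 3721 ≡ 72; 61^4 ≡ 72² = 5184 ≡ 22; 61^8 ≡ 22² = 484 ≡ 39; 61^16 ≡ 39² = 1521 ≡ 8; 61^32 ≡ 8² = 64 ≡ 64.
Since 44 = 32 + 8 + 4, 61^44 ≡ 64 · 39 · 22; multiplying out mod 89: 64·39 = 2496 ≡ 4, then 4·22 = 88 ≡ 88. Thus 61^44 ≡ 88 ≡ −1 (mod 89).
The value −1 means 61 is a non-residue modulo 89, so k² ≡ 61 (mod 89) is impossible.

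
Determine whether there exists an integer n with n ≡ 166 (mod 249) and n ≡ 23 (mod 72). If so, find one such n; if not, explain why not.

gcd(249, 72) = 3. If n ≡ 166 (mod 249) and n ≡ 23 (mod 72), then n ≡ 166 (mod 3) and n ≡ 23 (mod 3).
However 166 ≡ 1 and 23 ≡ 2 (mod 3), and 1 ≠ 2.
Hence the system has no solution.

There is no such integer.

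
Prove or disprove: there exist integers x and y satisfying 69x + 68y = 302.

69 and 68 are coprime, so 69x + 68y ranges over all of ℤ.
Dividing repeatedly: 69 = 1·68 + 1, 68 = 68·1 + 0.
Back-substituting, 1 = 69 − 1·68; that is, 69·1 + 68·(-1) = 1.
Scaling by 302 gives the particular solution (x, y) = (302, -302).
Shifting by a multiple of (68, −69) keeps it a solution: x = 302 − 4·68 = 30, y = -302 + 4·69 = -26.
Indeed 69·30 + 68·(-26) = 2070 − 1768 = 302.

x = 30, y = -26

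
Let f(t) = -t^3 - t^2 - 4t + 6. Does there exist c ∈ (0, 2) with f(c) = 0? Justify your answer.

f(0) = 6 and f(2) = -14, which have opposite signs.
Since f is a polynomial it is continuous on [0, 2].
By the Intermediate Value Theorem f must vanish at some point of (0, 2).

Such a root exists.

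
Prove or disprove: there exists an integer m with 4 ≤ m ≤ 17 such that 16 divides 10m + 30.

m = 5

At m = 5 we get 10·5 + 30 = 80, and 80 = 16·5.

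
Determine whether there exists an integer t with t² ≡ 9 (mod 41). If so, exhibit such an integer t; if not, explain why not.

t = 3

Take t = 3. Then 3² = 9, and since 0 ≤ 9 < 41 this is already reduced: 3² ≡ 9 (mod 41).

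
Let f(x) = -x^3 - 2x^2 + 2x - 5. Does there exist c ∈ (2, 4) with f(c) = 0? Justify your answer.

f(2) = -17 and f(4) = -93, both negative, so a sign-change argument is unavailable; we show f keeps this sign on the whole interval.
Shift to the endpoint 2: with x = 2 + u (0 < u < 2), one computes f(2 + u) = -u^3 - 8u^2 - 18u - 17.
All 4 nonzero coefficients of this polynomial in u are negative; hence for u > 0 the value is a sum of negative terms (the constant -17 among them).
Therefore f(x) < 0 throughout (2, 4), and f has no zero there.

f has no root in that interval.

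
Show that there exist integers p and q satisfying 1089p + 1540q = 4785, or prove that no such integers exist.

p = 85, q = -57

Since gcd(1089, 1540) = 11 and 4785 = 11·435, Bézout's identity guarantees a solution.
Dividing through by 11 reduces the equation to 99p + 140q = 435.
Euclidean algorithm: 140 = 1·99 + 41, 99 = 2·41 + 17, 41 = 2·17 + 7, 17 = 2·7 + 3, 7 = 2·3 + 1, 3 = 3·1 + 0.
Working back up the chain: 1 = 7 − 2·3 = 7 − 2·(17 − 2·7) = −2·17 + 5·7 = −2·17 + 5·(41 − 2·17) = 5·41 − 12·17 = 5·41 − 12·(99 − 2·41) = −12·99 + 29·41 = −12·99 + 29·(140 − 1·99) = 29·140 − 41·99. So 99·(-41) + 140·29 = 1.
Scaling by 435 gives the particular solution (p, q) = (-17835, 12615).
The general solution is p = -17835 + 140k, q = 12615 − 99k; taking k = 128 gives the smaller pair p = 85, q = -57.
Check: 1089·85 + 1540·(-57) = 92565 − 87780 = 4785. ✓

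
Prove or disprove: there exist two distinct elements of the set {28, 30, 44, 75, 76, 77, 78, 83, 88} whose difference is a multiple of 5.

Yes: 28 and 78.

28 mod 5 = 3 and 78 mod 5 = 3, so 78 − 28 = 50 = 10·5.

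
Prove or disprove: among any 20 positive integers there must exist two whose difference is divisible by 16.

There are exactly 16 possible remainders on division by 16.
With 20 integers and only 16 classes, the pigeonhole principle forces two of them, say a and b, into the same class.
Equal remainders mean a − b ≡ 0 (mod 16), so 16 divides their difference.

True.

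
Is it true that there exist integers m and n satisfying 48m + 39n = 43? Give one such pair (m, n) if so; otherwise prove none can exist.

There are no such integers.

gcd(48, 39) = 3, so every integer of the form 48m + 39n is a multiple of 3.
However 43 leaves remainder 1 on division by 3.
Hence no integers m, n satisfy the equation.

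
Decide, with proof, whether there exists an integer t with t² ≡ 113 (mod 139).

t = 104

Take t = 104. Then 104² = 10816 = 77·139 + 113, so 104² ≡ 113 (mod 139).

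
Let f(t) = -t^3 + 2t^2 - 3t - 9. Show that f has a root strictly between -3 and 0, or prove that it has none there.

Such a root exists.

f(-3) = 45 and f(0) = -9, which have opposite signs.
Since f is a polynomial it is continuous on [-3, 0].
By the Intermediate Value Theorem f must vanish at some point of (-3, 0).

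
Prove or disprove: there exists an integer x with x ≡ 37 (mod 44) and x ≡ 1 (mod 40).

x = 81

The moduli are not coprime: gcd(44, 40) = 4. Compatibility requires 4 ∣ (1 − 37) = -36, which holds, so solutions exist.
List candidates x ≡ 37 (mod 44): 37, 81. Modulo 40 these are 37, 1; 81 gives 1 as required.
Indeed 81 ≡ 37 (mod 44) and 81 ≡ 1 (mod 40).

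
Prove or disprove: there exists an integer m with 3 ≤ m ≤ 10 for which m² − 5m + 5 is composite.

At m = 10: 10² − 5·10 + 5 = 55 = 5·11, which is composite.

m = 10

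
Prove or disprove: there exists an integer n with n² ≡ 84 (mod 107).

Apply Euler's criterion with the prime 107: 84 is a quadratic residue iff 84^53 ≡ 1 (mod 107), and a non-residue iff it is ≡ −1.
Repeated squaring mod 107: 84^2 = 7056 ≡ 101; 84^4 ≡ 101² = 10201 ≡ 36; 84^8 ≡ 36² = 1296 ≡ 12; 84^16 ≡ 12² = 144 ≡ 37; 84^32 ≡ 37² = 1369 ≡ 85.
Since 53 = 32 + 16 + 4 + 1, 84^53 ≡ 85 · 37 · 36 · 84; multiplying out mod 107: 85·37 = 3145 ≡ 42, then 42·36 = 1512 ≡ 14, then 14·84 = 1176 ≡ 106. Thus 84^53 ≡ 106 ≡ −1 (mod 107).
By Euler's criterion 84 is a quadratic non-residue mod 107: no n satisfies n² ≡ 84 (mod 107).

No, no such integer exists.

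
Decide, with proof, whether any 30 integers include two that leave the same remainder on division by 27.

Each integer lies in one of the 27 residue classes modulo 27.
Since 30 > 27, two of the 30 integers must share a residue class by the pigeonhole principle; call them a and b.
So a and b have equal remainders mod 27, which is exactly what was to be shown.

Yes, this is always true.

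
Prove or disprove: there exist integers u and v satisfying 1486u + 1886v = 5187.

No such integers exist.

gcd(1486, 1886) = 2, so every integer of the form 1486u + 1886v is a multiple of 2.
But 5187 = 2·2593 + 1, so 2 ∤ 5187.
So the equation is unsolvable over ℤ.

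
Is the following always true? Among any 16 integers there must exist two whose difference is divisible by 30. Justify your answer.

No, the set {146, 147, 148, 149, 150, 151, 152, 153, 154, 155, 156, 157, 158, 159, 160, 161} is a counterexample.

Take the 16 consecutive integers 146, 147, …, 161: their residues mod 30 are all distinct because 16 ≤ 30.
Any two of them differ by at most 15 < 30 and by at least 1, so no difference is a multiple of 30.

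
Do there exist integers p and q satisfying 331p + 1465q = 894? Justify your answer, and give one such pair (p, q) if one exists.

p = 224, q = -50

331 and 1465 are coprime, so 331p + 1465q ranges over all of ℤ.
Euclidean algorithm: 1465 = 4·331 + 141, 331 = 2·141 + 49, 141 = 2·49 + 43, 49 = 1·43 + 6, 43 = 7·6 + 1, 6 = 6·1 + 0.
Unwinding: 1 = 43 − 7·6 = 43 − 7·(49 − 1·43) = −7·49 + 8·43 = −7·49 + 8·(141 − 2·49) = 8·141 − 23·49 = 8·141 − 23·(331 − 2·141) = −23·331 + 54·141 = −23·331 + 54·(1465 − 4·331) = 54·1465 − 239·331, i.e. 331·(-239) + 1465·54 = 1.
Multiplying through by 894: p = (-239)·894 = -213666, q = 54·894 = 48276 is a solution.
Shifting by a multiple of (1465, −331) keeps it a solution: p = -213666 + 146·1465 = 224, q = 48276 − 146·331 = -50.
Check: 331·224 + 1465·(-50) = 74144 − 73250 = 894. ✓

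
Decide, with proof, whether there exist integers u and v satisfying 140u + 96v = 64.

u = 8, v = -11

Since gcd(140, 96) = 4 and 64 = 4·16, Bézout's identity guarantees a solution.
Dividing through by 4 reduces the equation to 35u + 24v = 16.
Dividing repeatedly: 35 = 1·24 + 11, 24 = 2·11 + 2, 11 = 5·2 + 1, 2 = 2·1 + 0.
Unwinding: 1 = 11 − 5·2 = 11 − 5·(24 − 2·11) = −5·24 + 11·11 = −5·24 + 11·(35 − 1·24) = 11·35 − 16·24, i.e. 35·11 + 24·(-16) = 1.
Multiplying through by 16: u = 11·16 = 176, v = (-16)·16 = -256 is a solution.
Shifting by a multiple of (24, −35) keeps it a solution: u = 176 − 7·24 = 8, v = -256 + 7·35 = -11.
Indeed 140·8 + 96·(-11) = 1120 − 1056 = 64.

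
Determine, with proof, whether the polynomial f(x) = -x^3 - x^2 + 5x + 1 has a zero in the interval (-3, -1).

f(-3) = 4 and f(-1) = -4, which have opposite signs.
Since f is a polynomial it is continuous on [-3, -1].
By the Intermediate Value Theorem f must vanish at some point of (-3, -1).

Such a root exists.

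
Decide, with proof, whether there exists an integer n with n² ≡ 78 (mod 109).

n = 29

n = 29 works: 29² = 841, and 841 − 78 = 763 = 7·109.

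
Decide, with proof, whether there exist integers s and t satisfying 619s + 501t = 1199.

s = 422, t = -519

Since gcd(619, 501) = 1, every integer is an integer combination of 619 and 501.
Dividing repeatedly: 619 = 1·501 + 118, 501 = 4·118 + 29, 118 = 4·29 + 2, 29 = 14·2 + 1, 2 = 2·1 + 0.
Unwinding: 1 = 29 − 14·2 = 29 − 14·(118 − 4·29) = −14·118 + 57·29 = −14·118 + 57·(501 − 4·118) = 57·501 − 242·118 = 57·501 − 242·(619 − 1·501) = −242·619 + 299·501, i.e. 619·(-242) + 501·299 = 1.
Scaling by 1199 gives the particular solution (s, t) = (-290158, 358501).
Adding 580·501 to s and subtracting 580·619 from t gives the tidier solution (422, -519).
Indeed 619·422 + 501·(-519) = 261218 − 260019 = 1199.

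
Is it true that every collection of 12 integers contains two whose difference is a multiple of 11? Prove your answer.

Yes.

There are exactly 11 possible remainders on division by 11.
With 12 integers and only 11 classes, the pigeonhole principle forces two of them, say a and b, into the same class.
Their difference a − b is then a multiple of 11.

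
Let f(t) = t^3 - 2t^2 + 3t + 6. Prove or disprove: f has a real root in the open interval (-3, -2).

f(-3) = -48 and f(-2) = -16, both negative.
The derivative f'(t) = 3t^2 - 4t + 3 is a quadratic with discriminant (-4)² − 4·3·3 = -20 < 0; it never vanishes, so it is always positive (sign of the leading coefficient).
Hence f is strictly increasing on ℝ, and in particular on [-3, -2]. A strictly monotone function with same-sign endpoint values stays negative on the whole interval, so f has no zero in (-3, -2).

No.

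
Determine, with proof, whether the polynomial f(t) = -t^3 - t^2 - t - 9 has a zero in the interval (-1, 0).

f(-1) = -8 and f(0) = -9, both negative.
f'(t) = -3t^2 - 2t - 1 has discriminant (-2)² − 4·(-3)·(-1) = -8 < 0, so f' has no real roots and is negative for every real t.
So f is strictly decreasing; between -1 and 0 its values lie between f(-1) = -8 and f(0) = -9, all negative. Therefore f has no root in (-1, 0).

No such root exists.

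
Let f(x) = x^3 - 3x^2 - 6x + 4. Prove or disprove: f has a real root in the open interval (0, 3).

f(0) = 4 and f(3) = -14, which have opposite signs.
As a polynomial, f is continuous on every closed interval.
By the Intermediate Value Theorem f must vanish at some point of (0, 3).

Yes, f has a root in the interval.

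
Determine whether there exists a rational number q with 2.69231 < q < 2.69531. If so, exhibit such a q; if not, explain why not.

Multiplying by 36: 36·2.69231 = 96.92316 and 36·2.69531 = 97.03116, so the integer 97 lies strictly between them.
So q = 97/36 works: it is a ratio of integers, and dividing 36·2.69231 < 97 < 36·2.69531 through by 36 gives 2.69231 < 97/36 < 2.69531.

q = 97/36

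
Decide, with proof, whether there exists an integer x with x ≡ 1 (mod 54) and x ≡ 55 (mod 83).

gcd(54, 83) = 1, so the Chinese Remainder Theorem guarantees exactly one residue class mod 4482 satisfying both.
Write x = 1 + 54t and require 1 + 54t ≡ 55 (mod 83), i.e. 54t ≡ 54 (mod 83).
Note 54·20 = 1080 ≡ 1 (mod 83) (as 1080 − 1 = 13·83), so 54⁻¹ ≡ 20.
Therefore t ≡ 20·54 = 1080 ≡ 1 (mod 83).
With t = 1: x = 1 + 54·1 = 55.
Verify: 55 = 1·54 + 1 and 55 = 0·83 + 55. ✓

x = 55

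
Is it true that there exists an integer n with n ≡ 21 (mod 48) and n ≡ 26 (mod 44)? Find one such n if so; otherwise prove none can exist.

gcd(48, 44) = 4. If n ≡ 21 (mod 48) and n ≡ 26 (mod 44), then n ≡ 21 (mod 4) and n ≡ 26 (mod 4).
But 21 mod 4 = 1 while 26 mod 4 = 2, a contradiction.
Hence the system has no solution.

There is no such integer.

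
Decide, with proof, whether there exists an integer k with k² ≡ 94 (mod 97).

k = 26

k = 26 works: 26² = 676, and 676 − 94 = 582 = 6·97.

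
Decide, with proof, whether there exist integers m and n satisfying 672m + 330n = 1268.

No, no such integers exist.

Any value of 672m + 330n is a multiple of gcd(672, 330) = 6.
However 1268 leaves remainder 2 on division by 6.
So the equation is unsolvable over ℤ.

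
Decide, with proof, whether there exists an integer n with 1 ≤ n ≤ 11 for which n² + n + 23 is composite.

n = 1

At n = 1: 1² + 1 + 23 = 25 = 5·5, which is composite.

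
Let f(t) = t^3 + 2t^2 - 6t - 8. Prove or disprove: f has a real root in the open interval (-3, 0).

Yes, f has a root in the interval.

f(-3) = 1 and f(0) = -8, which have opposite signs.
f is continuous everywhere (it is a polynomial), in particular on [-3, 0].
By the Intermediate Value Theorem f must vanish at some point of (-3, 0).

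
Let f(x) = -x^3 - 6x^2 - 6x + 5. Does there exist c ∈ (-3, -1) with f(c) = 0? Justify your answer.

Yes, f has a root in the interval.

f(-3) = -4 and f(-1) = 6, which have opposite signs.
As a polynomial, f is continuous on every closed interval.
The Intermediate Value Theorem then guarantees some c ∈ (-3, -1) with f(c) = 0.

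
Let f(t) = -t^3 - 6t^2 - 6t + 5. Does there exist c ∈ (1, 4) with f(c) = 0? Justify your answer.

No such root exists.

f(1) = -8 and f(4) = -179, both negative, so a sign-change argument is unavailable; we show f keeps this sign on the whole interval.
Substitute t = 1 + u, where 0 < u < 3 on the interval. Expanding, f(1 + u) = -u^3 - 9u^2 - 21u - 8.
The nonzero coefficients here are all negative, so for u > 0 every term is negative (or zero), and the constant term -8 is strictly negative.
So f is strictly negative on (1, 4); no root exists in the interval.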